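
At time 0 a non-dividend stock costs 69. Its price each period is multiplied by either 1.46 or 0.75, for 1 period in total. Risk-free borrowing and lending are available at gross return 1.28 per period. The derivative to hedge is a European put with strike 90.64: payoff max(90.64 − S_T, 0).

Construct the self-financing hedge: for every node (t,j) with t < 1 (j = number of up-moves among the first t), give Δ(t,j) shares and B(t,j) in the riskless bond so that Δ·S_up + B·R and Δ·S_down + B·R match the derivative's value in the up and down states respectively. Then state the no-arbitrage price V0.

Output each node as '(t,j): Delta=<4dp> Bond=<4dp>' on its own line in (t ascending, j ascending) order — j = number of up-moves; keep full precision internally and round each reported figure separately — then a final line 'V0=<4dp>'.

(0,0): Delta=-0.7938 Bond=62.4773
V0=7.7027

The replicating-portfolio and risk-neutral prices coincide; use p* = (1.28−0.75)/(1.46−0.75) = 0.7465 for the latter.
At expiry t=1: V(1,0)=38.8900, V(1,1)=0.0000
  t=0,j=0: stock 69.0000 → up 100.7400 (V=0.0000), down 51.7500 (V=38.8900). Price 7.7027; hedge Δ=-0.7938, bond B=62.4773.
Each (Δ,B) replicates both successor values, so the strategy is self-financing and V0 is arbitrage-free.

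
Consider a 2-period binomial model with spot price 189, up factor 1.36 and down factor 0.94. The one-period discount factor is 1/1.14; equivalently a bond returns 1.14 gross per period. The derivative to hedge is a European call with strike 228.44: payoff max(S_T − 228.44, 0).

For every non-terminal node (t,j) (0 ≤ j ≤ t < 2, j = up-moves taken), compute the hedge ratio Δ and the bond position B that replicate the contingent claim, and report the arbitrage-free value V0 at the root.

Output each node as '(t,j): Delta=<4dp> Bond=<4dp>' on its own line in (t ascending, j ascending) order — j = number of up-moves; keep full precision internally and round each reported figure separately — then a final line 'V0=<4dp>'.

(0,0): Delta=0.6444 Bond=-95.5906
(1,0): Delta=0.1766 Bond=-25.8708
(1,1): Delta=1.0000 Bond=-200.3860
V0=26.1942

No-arbitrage ⇒ martingale measure with p* = (R−d)/(u−d) = 0.4762.
Payoff layer (t=2): V(2,0)=0.0000, V(2,1)=13.1776, V(2,2)=121.1344
(1,0): S=177.6600. Δ = (V_up−V_dn)/(S_up−S_dn) = (13.1776−0.0000)/(241.6176−167.0004) = 0.1766. V = [p*·13.1776 + (1−p*)·0.0000]/1.14 = 5.5044. B = V − Δ·S = -25.8708.
(1,1): S=257.0400. Δ = (V_up−V_dn)/(S_up−S_dn) = (121.1344−13.1776)/(349.5744−241.6176) = 1.0000. V = [p*·121.1344 + (1−p*)·13.1776]/1.14 = 56.6540. B = V − Δ·S = -200.3860.
(0,0): S=189.0000. Δ = (V_up−V_dn)/(S_up−S_dn) = (56.6540−5.5044)/(257.0400−177.6600) = 0.6444. V = [p*·56.6540 + (1−p*)·5.5044]/1.14 = 26.1942. B = V − Δ·S = -95.5906.
Check: Δ(0,0)·S0 + B(0,0) = 26.1942 = V0.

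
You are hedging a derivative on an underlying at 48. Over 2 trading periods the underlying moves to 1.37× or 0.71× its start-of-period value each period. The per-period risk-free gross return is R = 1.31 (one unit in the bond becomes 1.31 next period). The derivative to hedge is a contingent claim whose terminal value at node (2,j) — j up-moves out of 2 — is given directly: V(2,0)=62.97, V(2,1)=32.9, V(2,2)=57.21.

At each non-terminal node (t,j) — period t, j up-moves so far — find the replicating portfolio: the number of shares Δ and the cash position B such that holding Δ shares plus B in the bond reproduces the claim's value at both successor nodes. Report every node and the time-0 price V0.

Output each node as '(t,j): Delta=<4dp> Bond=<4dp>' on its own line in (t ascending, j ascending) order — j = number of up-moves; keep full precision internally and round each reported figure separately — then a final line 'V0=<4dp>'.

(0,0): Delta=0.4667 Bond=8.6243
(1,0): Delta=-1.3369 Bond=72.7619
(1,1): Delta=0.5601 Bond=5.1514
V0=31.0235

Since d<R<u, set p* = (R−d)/(u−d) = 0.9091; price each node as the discounted p*-expectation of its children.
Payoff layer (t=2): V(2,0)=62.9700, V(2,1)=32.9000, V(2,2)=57.2100
(1,0): S=34.0800. Δ = (V_up−V_dn)/(S_up−S_dn) = (32.9000−62.9700)/(46.6896−24.1968) = -1.3369. V = [p*·32.9000 + (1−p*)·62.9700]/1.31 = 27.2012. B = V − Δ·S = 72.7619.
(1,1): S=65.7600. Δ = (V_up−V_dn)/(S_up−S_dn) = (57.2100−32.9000)/(90.0912−46.6896) = 0.5601. V = [p*·57.2100 + (1−p*)·32.9000]/1.31 = 41.9847. B = V − Δ·S = 5.1514.
(0,0): S=48.0000. Δ = (V_up−V_dn)/(S_up−S_dn) = (41.9847−27.2012)/(65.7600−34.0800) = 0.4667. V = [p*·41.9847 + (1−p*)·27.2012]/1.31 = 31.0235. B = V − Δ·S = 8.6243.
Each (Δ,B) replicates both successor values, so the strategy is self-financing and V0 is arbitrage-free.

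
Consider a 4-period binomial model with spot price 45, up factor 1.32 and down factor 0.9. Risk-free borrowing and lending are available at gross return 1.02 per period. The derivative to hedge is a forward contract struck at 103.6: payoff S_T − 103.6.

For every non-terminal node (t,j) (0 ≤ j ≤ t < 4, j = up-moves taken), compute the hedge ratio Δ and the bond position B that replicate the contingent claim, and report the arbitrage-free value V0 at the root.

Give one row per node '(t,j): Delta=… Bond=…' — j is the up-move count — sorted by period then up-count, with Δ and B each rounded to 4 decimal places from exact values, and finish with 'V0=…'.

Under the risk-neutral measure, an up-move has probability p* = (R−d)/(u−d) = 0.2857 and values discount at R = 1.02.
Terminal values V(4,·): V(4,0)=-74.0755, V(4,1)=-60.2974, V(4,2)=-40.0895, V(4,3)=-10.4513, V(4,4)=33.0181
(3,0): S=32.8050. Δ = (V_up−V_dn)/(S_up−S_dn) = (-60.2974−-74.0755)/(43.3026−29.5245) = 1.0000. V = [p*·-60.2974 + (1−p*)·-74.0755]/1.02 = -68.7636. B = V − Δ·S = -101.5686.
(3,1): S=48.1140. Δ = (V_up−V_dn)/(S_up−S_dn) = (-40.0895−-60.2974)/(63.5105−43.3026) = 1.0000. V = [p*·-40.0895 + (1−p*)·-60.2974]/1.02 = -53.4546. B = V − Δ·S = -101.5686.
(3,2): S=70.5672. Δ = (V_up−V_dn)/(S_up−S_dn) = (-10.4513−-40.0895)/(93.1487−63.5105) = 1.0000. V = [p*·-10.4513 + (1−p*)·-40.0895]/1.02 = -31.0014. B = V − Δ·S = -101.5686.
(3,3): S=103.4986. Δ = (V_up−V_dn)/(S_up−S_dn) = (33.0181−-10.4513)/(136.6181−93.1487) = 1.0000. V = [p*·33.0181 + (1−p*)·-10.4513]/1.02 = 1.9299. B = V − Δ·S = -101.5686.
(2,0): S=36.4500. Δ = (V_up−V_dn)/(S_up−S_dn) = (-53.4546−-68.7636)/(48.1140−32.8050) = 1.0000. V = [p*·-53.4546 + (1−p*)·-68.7636]/1.02 = -63.1271. B = V − Δ·S = -99.5771.
(2,1): S=53.4600. Δ = (V_up−V_dn)/(S_up−S_dn) = (-31.0014−-53.4546)/(70.5672−48.1140) = 1.0000. V = [p*·-31.0014 + (1−p*)·-53.4546]/1.02 = -46.1171. B = V − Δ·S = -99.5771.
(2,2): S=78.4080. Δ = (V_up−V_dn)/(S_up−S_dn) = (1.9299−-31.0014)/(103.4986−70.5672) = 1.0000. V = [p*·1.9299 + (1−p*)·-31.0014]/1.02 = -21.1691. B = V − Δ·S = -99.5771.
(1,0): S=40.5000. Δ = (V_up−V_dn)/(S_up−S_dn) = (-46.1171−-63.1271)/(53.4600−36.4500) = 1.0000. V = [p*·-46.1171 + (1−p*)·-63.1271]/1.02 = -57.1246. B = V − Δ·S = -97.6246.
(1,1): S=59.4000. Δ = (V_up−V_dn)/(S_up−S_dn) = (-21.1691−-46.1171)/(78.4080−53.4600) = 1.0000. V = [p*·-21.1691 + (1−p*)·-46.1171]/1.02 = -38.2246. B = V − Δ·S = -97.6246.
(0,0): S=45.0000. Δ = (V_up−V_dn)/(S_up−S_dn) = (-38.2246−-57.1246)/(59.4000−40.5000) = 1.0000. V = [p*·-38.2246 + (1−p*)·-57.1246]/1.02 = -50.7104. B = V − Δ·S = -95.7104.
Root portfolio cost Δ·45+B reproduces V0=-50.7104.

(0,0): Delta=1.0000 Bond=-95.7104
(1,0): Delta=1.0000 Bond=-97.6246
(1,1): Delta=1.0000 Bond=-97.6246
(2,0): Delta=1.0000 Bond=-99.5771
(2,1): Delta=1.0000 Bond=-99.5771
(2,2): Delta=1.0000 Bond=-99.5771
(3,0): Delta=1.0000 Bond=-101.5686
(3,1): Delta=1.0000 Bond=-101.5686
(3,2): Delta=1.0000 Bond=-101.5686
(3,3): Delta=1.0000 Bond=-101.5686
V0=-50.7104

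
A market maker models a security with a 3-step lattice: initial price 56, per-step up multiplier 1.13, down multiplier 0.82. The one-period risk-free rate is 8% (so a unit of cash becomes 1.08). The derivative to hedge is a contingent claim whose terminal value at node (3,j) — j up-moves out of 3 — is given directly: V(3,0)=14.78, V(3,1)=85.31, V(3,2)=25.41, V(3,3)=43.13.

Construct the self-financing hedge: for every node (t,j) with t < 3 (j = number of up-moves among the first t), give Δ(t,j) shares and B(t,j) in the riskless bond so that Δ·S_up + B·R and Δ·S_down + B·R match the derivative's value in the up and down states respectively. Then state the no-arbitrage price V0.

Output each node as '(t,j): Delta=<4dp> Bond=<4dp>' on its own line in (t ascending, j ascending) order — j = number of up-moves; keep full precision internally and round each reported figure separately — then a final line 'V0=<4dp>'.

(0,0): Delta=-0.0941 Bond=36.8197
(1,0): Delta=-2.5278 Bond=151.5199
(1,1): Delta=0.2455 Bond=18.2740
(2,0): Delta=6.0422 Bond=-159.0585
(2,1): Delta=-3.7238 Bond=225.6992
(2,2): Delta=0.7994 Bond=-19.8725
V0=31.5474

Risk-neutral probability p* = (R−d)/(u−d) = (1.08−0.82)/(1.13−0.82) = 0.8387.
At expiry t=3: V(3,0)=14.7800, V(3,1)=85.3100, V(3,2)=25.4100, V(3,3)=43.1300
Node (2,0) S=37.6544: V=(p*·85.3100+(1−p*)·14.7800)/1.08=68.4576; Δ=(85.3100−14.7800)/(42.5495−30.8766)=6.0422; B=V−Δ·S=-159.0585
Node (2,1) S=51.8896: V=(p*·25.4100+(1−p*)·85.3100)/1.08=32.4734; Δ=(25.4100−85.3100)/(58.6352−42.5495)=-3.7238; B=V−Δ·S=225.6992
Node (2,2) S=71.5064: V=(p*·43.1300+(1−p*)·25.4100)/1.08=37.2888; Δ=(43.1300−25.4100)/(80.8022−58.6352)=0.7994; B=V−Δ·S=-19.8725
Node (1,0) S=45.9200: V=(p*·32.4734+(1−p*)·68.4576)/1.08=35.4420; Δ=(32.4734−68.4576)/(51.8896−37.6544)=-2.5278; B=V−Δ·S=151.5199
Node (1,1) S=63.2800: V=(p*·37.2888+(1−p*)·32.4734)/1.08=33.8075; Δ=(37.2888−32.4734)/(71.5064−51.8896)=0.2455; B=V−Δ·S=18.2740
Node (0,0) S=56.0000: V=(p*·33.8075+(1−p*)·35.4420)/1.08=31.5474; Δ=(33.8075−35.4420)/(63.2800−45.9200)=-0.0941; B=V−Δ·S=36.8197
Root portfolio cost Δ·56+B reproduces V0=31.5474.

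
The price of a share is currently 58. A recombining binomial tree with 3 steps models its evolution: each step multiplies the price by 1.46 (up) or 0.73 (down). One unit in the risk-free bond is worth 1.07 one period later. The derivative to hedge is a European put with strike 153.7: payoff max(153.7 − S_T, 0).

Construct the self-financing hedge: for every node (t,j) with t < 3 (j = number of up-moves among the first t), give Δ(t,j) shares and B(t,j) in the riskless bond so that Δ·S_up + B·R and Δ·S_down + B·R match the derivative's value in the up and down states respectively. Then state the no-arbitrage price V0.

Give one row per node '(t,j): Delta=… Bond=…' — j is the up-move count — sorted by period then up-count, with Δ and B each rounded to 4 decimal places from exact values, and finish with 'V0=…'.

(0,0): Delta=-0.8801 Bond=120.7186
(1,0): Delta=-1.0000 Bond=134.2475
(1,1): Delta=-0.8113 Bond=123.3435
(2,0): Delta=-1.0000 Bond=143.6449
(2,1): Delta=-1.0000 Bond=143.6449
(2,2): Delta=-0.7030 Bond=118.5945
V0=69.6756

Risk-neutral probability p* = (R−d)/(u−d) = (1.07−0.73)/(1.46−0.73) = 0.4658.
Terminal payoffs: V(3,0)=131.1370, V(3,1)=108.5740, V(3,2)=63.4481, V(3,3)=0.0000
Node (2,0) S=30.9082: V=(p*·108.5740+(1−p*)·131.1370)/1.07=112.7367; Δ=(108.5740−131.1370)/(45.1260−22.5630)=-1.0000; B=V−Δ·S=143.6449
Node (2,1) S=61.8164: V=(p*·63.4481+(1−p*)·108.5740)/1.07=81.8285; Δ=(63.4481−108.5740)/(90.2519−45.1260)=-1.0000; B=V−Δ·S=143.6449
Node (2,2) S=123.6328: V=(p*·0.0000+(1−p*)·63.4481)/1.07=31.6794; Δ=(0.0000−63.4481)/(180.5039−90.2519)=-0.7030; B=V−Δ·S=118.5945
Node (1,0) S=42.3400: V=(p*·81.8285+(1−p*)·112.7367)/1.07=91.9075; Δ=(81.8285−112.7367)/(61.8164−30.9082)=-1.0000; B=V−Δ·S=134.2475
Node (1,1) S=84.6800: V=(p*·31.6794+(1−p*)·81.8285)/1.07=54.6461; Δ=(31.6794−81.8285)/(123.6328−61.8164)=-0.8113; B=V−Δ·S=123.3435
Node (0,0) S=58.0000: V=(p*·54.6461+(1−p*)·91.9075)/1.07=69.6756; Δ=(54.6461−91.9075)/(84.6800−42.3400)=-0.8801; B=V−Δ·S=120.7186
Root portfolio cost Δ·58+B reproduces V0=69.6756.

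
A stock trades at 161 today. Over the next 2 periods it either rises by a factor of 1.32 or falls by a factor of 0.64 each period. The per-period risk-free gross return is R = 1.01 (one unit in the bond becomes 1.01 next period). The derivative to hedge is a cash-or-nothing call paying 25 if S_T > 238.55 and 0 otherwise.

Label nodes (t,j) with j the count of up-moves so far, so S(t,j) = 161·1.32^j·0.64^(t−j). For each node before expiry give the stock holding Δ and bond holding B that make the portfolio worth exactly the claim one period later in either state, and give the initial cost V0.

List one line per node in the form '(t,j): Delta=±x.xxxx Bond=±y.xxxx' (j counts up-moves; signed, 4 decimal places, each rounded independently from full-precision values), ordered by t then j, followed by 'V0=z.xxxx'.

The replicating-portfolio and risk-neutral prices coincide; use p* = (1.01−0.64)/(1.32−0.64) = 0.5441 for the latter.
Terminal values V(2,·): V(2,0)=0.0000, V(2,1)=0.0000, V(2,2)=25.0000
(1,0): S=103.0400. Δ = (V_up−V_dn)/(S_up−S_dn) = (0.0000−0.0000)/(136.0128−65.9456) = 0.0000. V = [p*·0.0000 + (1−p*)·0.0000]/1.01 = 0.0000. B = V − Δ·S = 0.0000.
(1,1): S=212.5200. Δ = (V_up−V_dn)/(S_up−S_dn) = (25.0000−0.0000)/(280.5264−136.0128) = 0.1730. V = [p*·25.0000 + (1−p*)·0.0000]/1.01 = 13.4683. B = V − Δ·S = -23.2964.
(0,0): S=161.0000. Δ = (V_up−V_dn)/(S_up−S_dn) = (13.4683−0.0000)/(212.5200−103.0400) = 0.1230. V = [p*·13.4683 + (1−p*)·0.0000]/1.01 = 7.2558. B = V − Δ·S = -12.5505.
Each (Δ,B) replicates both successor values, so the strategy is self-financing and V0 is arbitrage-free.

(0,0): Delta=0.1230 Bond=-12.5505
(1,0): Delta=0.0000 Bond=0.0000
(1,1): Delta=0.1730 Bond=-23.2964
V0=7.2558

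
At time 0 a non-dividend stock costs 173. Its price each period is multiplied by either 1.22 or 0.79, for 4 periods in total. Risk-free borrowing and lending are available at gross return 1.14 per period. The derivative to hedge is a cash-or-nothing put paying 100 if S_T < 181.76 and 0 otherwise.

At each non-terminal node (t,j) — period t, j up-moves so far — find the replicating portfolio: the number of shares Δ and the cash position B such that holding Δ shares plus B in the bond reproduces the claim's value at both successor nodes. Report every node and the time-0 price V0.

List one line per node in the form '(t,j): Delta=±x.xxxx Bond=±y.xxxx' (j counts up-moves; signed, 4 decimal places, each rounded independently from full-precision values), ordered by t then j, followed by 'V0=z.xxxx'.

(0,0): Delta=-0.3355 Bond=67.5031
(1,0): Delta=-0.8675 Bond=149.6539
(1,1): Delta=-0.2568 Bond=60.3363
(2,0): Delta=0.0000 Bond=76.9468
(2,1): Delta=-0.9958 Bond=192.0132
(2,2): Delta=-0.1474 Bond=40.6166
(3,0): Delta=0.0000 Bond=87.7193
(3,1): Delta=0.0000 Bond=87.7193
(3,2): Delta=-1.1432 Bond=248.8780
(3,3): Delta=0.0000 Bond=0.0000
V0=9.4589

Risk-neutral probability p* = (R−d)/(u−d) = (1.14−0.79)/(1.22−0.79) = 0.8140.
Terminal payoffs: V(4,0)=100.0000, V(4,1)=100.0000, V(4,2)=100.0000, V(4,3)=0.0000, V(4,4)=0.0000
Node (3,0) S=85.2957: V=(p*·100.0000+(1−p*)·100.0000)/1.14=87.7193; Δ=(100.0000−100.0000)/(104.0608−67.3836)=0.0000; B=V−Δ·S=87.7193
Node (3,1) S=131.7225: V=(p*·100.0000+(1−p*)·100.0000)/1.14=87.7193; Δ=(100.0000−100.0000)/(160.7015−104.0608)=0.0000; B=V−Δ·S=87.7193
Node (3,2) S=203.4196: V=(p*·0.0000+(1−p*)·100.0000)/1.14=16.3199; Δ=(0.0000−100.0000)/(248.1719−160.7015)=-1.1432; B=V−Δ·S=248.8780
Node (3,3) S=314.1417: V=(p*·0.0000+(1−p*)·0.0000)/1.14=0.0000; Δ=(0.0000−0.0000)/(383.2529−248.1719)=0.0000; B=V−Δ·S=0.0000
Node (2,0) S=107.9693: V=(p*·87.7193+(1−p*)·87.7193)/1.14=76.9468; Δ=(87.7193−87.7193)/(131.7225−85.2957)=0.0000; B=V−Δ·S=76.9468
Node (2,1) S=166.7374: V=(p*·16.3199+(1−p*)·87.7193)/1.14=25.9680; Δ=(16.3199−87.7193)/(203.4196−131.7225)=-0.9958; B=V−Δ·S=192.0132
Node (2,2) S=257.4932: V=(p*·0.0000+(1−p*)·16.3199)/1.14=2.6634; Δ=(0.0000−16.3199)/(314.1417−203.4196)=-0.1474; B=V−Δ·S=40.6166
Node (1,0) S=136.6700: V=(p*·25.9680+(1−p*)·76.9468)/1.14=31.0986; Δ=(25.9680−76.9468)/(166.7374−107.9693)=-0.8675; B=V−Δ·S=149.6539
Node (1,1) S=211.0600: V=(p*·2.6634+(1−p*)·25.9680)/1.14=6.1396; Δ=(2.6634−25.9680)/(257.4932−166.7374)=-0.2568; B=V−Δ·S=60.3363
Node (0,0) S=173.0000: V=(p*·6.1396+(1−p*)·31.0986)/1.14=9.4589; Δ=(6.1396−31.0986)/(211.0600−136.6700)=-0.3355; B=V−Δ·S=67.5031
Check: Δ(0,0)·S0 + B(0,0) = 9.4589 = V0.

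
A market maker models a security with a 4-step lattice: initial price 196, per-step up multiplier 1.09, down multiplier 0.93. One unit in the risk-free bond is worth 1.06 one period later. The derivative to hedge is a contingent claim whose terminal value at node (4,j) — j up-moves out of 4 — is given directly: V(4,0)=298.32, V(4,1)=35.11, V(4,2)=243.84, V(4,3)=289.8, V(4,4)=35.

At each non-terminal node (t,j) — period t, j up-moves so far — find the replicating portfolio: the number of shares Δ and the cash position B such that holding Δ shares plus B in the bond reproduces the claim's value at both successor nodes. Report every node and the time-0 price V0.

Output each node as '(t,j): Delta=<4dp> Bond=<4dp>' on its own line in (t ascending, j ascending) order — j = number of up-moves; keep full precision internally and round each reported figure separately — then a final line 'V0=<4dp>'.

(0,0): Delta=-2.7697 Bond=675.0775
(1,0): Delta=2.5842 Bond=-260.3425
(1,1): Delta=-3.8239 Bond=940.7955
(2,0): Delta=4.1822 Bond=-546.8498
(2,1): Delta=2.2696 Bond=-213.4507
(2,2): Delta=-5.0237 Bond=1276.6341
(3,0): Delta=-10.4346 Bond=1724.7435
(3,1): Delta=7.0602 Bond=-1111.4463
(3,2): Delta=1.3264 Bond=-21.9835
(3,3): Delta=-6.2740 Bond=1670.5896
V0=132.2090

Since d<R<u, set p* = (R−d)/(u−d) = 0.8125; price each node as the discounted p*-expectation of its children.
Terminal payoffs: V(4,0)=298.3200, V(4,1)=35.1100, V(4,2)=243.8400, V(4,3)=289.8000, V(4,4)=35.0000
(3,0): S=157.6540. Δ = (V_up−V_dn)/(S_up−S_dn) = (35.1100−298.3200)/(171.8428−146.6182) = -10.4346. V = [p*·35.1100 + (1−p*)·298.3200]/1.06 = 79.6810. B = V − Δ·S = 1724.7435.
(3,1): S=184.7772. Δ = (V_up−V_dn)/(S_up−S_dn) = (243.8400−35.1100)/(201.4072−171.8428) = 7.0602. V = [p*·243.8400 + (1−p*)·35.1100]/1.06 = 193.1162. B = V − Δ·S = -1111.4463.
(3,2): S=216.5669. Δ = (V_up−V_dn)/(S_up−S_dn) = (289.8000−243.8400)/(236.0579−201.4072) = 1.3264. V = [p*·289.8000 + (1−p*)·243.8400]/1.06 = 265.2665. B = V − Δ·S = -21.9835.
(3,3): S=253.8257. Δ = (V_up−V_dn)/(S_up−S_dn) = (35.0000−289.8000)/(276.6700−236.0579) = -6.2740. V = [p*·35.0000 + (1−p*)·289.8000]/1.06 = 78.0896. B = V − Δ·S = 1670.5896.
(2,0): S=169.5204. Δ = (V_up−V_dn)/(S_up−S_dn) = (193.1162−79.6810)/(184.7772−157.6540) = 4.1822. V = [p*·193.1162 + (1−p*)·79.6810]/1.06 = 162.1199. B = V − Δ·S = -546.8498.
(2,1): S=198.6852. Δ = (V_up−V_dn)/(S_up−S_dn) = (265.2665−193.1162)/(216.5669−184.7772) = 2.2696. V = [p*·265.2665 + (1−p*)·193.1162]/1.06 = 237.4890. B = V − Δ·S = -213.4507.
(2,2): S=232.8676. Δ = (V_up−V_dn)/(S_up−S_dn) = (78.0896−265.2665)/(253.8257−216.5669) = -5.0237. V = [p*·78.0896 + (1−p*)·265.2665]/1.06 = 106.7786. B = V − Δ·S = 1276.6341.
(1,0): S=182.2800. Δ = (V_up−V_dn)/(S_up−S_dn) = (237.4890−162.1199)/(198.6852−169.5204) = 2.5842. V = [p*·237.4890 + (1−p*)·162.1199]/1.06 = 210.7144. B = V − Δ·S = -260.3425.
(1,1): S=213.6400. Δ = (V_up−V_dn)/(S_up−S_dn) = (106.7786−237.4890)/(232.8676−198.6852) = -3.8239. V = [p*·106.7786 + (1−p*)·237.4890]/1.06 = 123.8554. B = V − Δ·S = 940.7955.
(0,0): S=196.0000. Δ = (V_up−V_dn)/(S_up−S_dn) = (123.8554−210.7144)/(213.6400−182.2800) = -2.7697. V = [p*·123.8554 + (1−p*)·210.7144]/1.06 = 132.2090. B = V − Δ·S = 675.0775.
Root portfolio cost Δ·196+B reproduces V0=132.2090.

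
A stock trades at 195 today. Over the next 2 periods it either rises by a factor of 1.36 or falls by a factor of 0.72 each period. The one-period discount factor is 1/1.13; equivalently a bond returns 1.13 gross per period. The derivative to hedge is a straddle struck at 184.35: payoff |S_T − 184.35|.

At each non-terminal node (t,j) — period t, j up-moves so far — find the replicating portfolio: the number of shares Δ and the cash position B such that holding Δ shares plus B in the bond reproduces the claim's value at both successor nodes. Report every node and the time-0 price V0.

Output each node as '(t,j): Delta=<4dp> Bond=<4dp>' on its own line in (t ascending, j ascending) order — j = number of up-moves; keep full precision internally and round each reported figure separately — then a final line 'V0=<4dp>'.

(0,0): Delta=0.5756 Bond=-44.7806
(1,0): Delta=-0.8532 Bond=150.0119
(1,1): Delta=1.0000 Bond=-163.1416
V0=67.4698

Risk-neutral probability p* = (R−d)/(u−d) = (1.13−0.72)/(1.36−0.72) = 0.6406.
At expiry t=2: V(2,0)=83.2620, V(2,1)=6.5940, V(2,2)=176.3220
(1,0): S=140.4000. Δ = (V_up−V_dn)/(S_up−S_dn) = (6.5940−83.2620)/(190.9440−101.0880) = -0.8532. V = [p*·6.5940 + (1−p*)·83.2620]/1.13 = 30.2182. B = V − Δ·S = 150.0119.
(1,1): S=265.2000. Δ = (V_up−V_dn)/(S_up−S_dn) = (176.3220−6.5940)/(360.6720−190.9440) = 1.0000. V = [p*·176.3220 + (1−p*)·6.5940]/1.13 = 102.0584. B = V − Δ·S = -163.1416.
(0,0): S=195.0000. Δ = (V_up−V_dn)/(S_up−S_dn) = (102.0584−30.2182)/(265.2000−140.4000) = 0.5756. V = [p*·102.0584 + (1−p*)·30.2182]/1.13 = 67.4698. B = V − Δ·S = -44.7806.
Each (Δ,B) replicates both successor values, so the strategy is self-financing and V0 is arbitrage-free.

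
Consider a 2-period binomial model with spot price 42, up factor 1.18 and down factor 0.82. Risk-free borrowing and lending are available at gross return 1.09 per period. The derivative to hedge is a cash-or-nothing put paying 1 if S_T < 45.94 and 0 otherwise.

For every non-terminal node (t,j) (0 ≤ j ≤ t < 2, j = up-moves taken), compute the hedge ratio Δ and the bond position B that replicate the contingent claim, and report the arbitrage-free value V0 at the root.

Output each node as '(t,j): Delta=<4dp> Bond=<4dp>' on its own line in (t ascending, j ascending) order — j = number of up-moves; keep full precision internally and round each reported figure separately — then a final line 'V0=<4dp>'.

Under the risk-neutral measure, an up-move has probability p* = (R−d)/(u−d) = 0.7500 and values discount at R = 1.09.
Terminal values V(2,·): V(2,0)=1.0000, V(2,1)=1.0000, V(2,2)=0.0000
(1,0): S=34.4400. Δ = (V_up−V_dn)/(S_up−S_dn) = (1.0000−1.0000)/(40.6392−28.2408) = 0.0000. V = [p*·1.0000 + (1−p*)·1.0000]/1.09 = 0.9174. B = V − Δ·S = 0.9174.
(1,1): S=49.5600. Δ = (V_up−V_dn)/(S_up−S_dn) = (0.0000−1.0000)/(58.4808−40.6392) = -0.0560. V = [p*·0.0000 + (1−p*)·1.0000]/1.09 = 0.2294. B = V − Δ·S = 3.0071.
(0,0): S=42.0000. Δ = (V_up−V_dn)/(S_up−S_dn) = (0.2294−0.9174)/(49.5600−34.4400) = -0.0455. V = [p*·0.2294 + (1−p*)·0.9174]/1.09 = 0.3682. B = V − Δ·S = 2.2795.
Check: Δ(0,0)·S0 + B(0,0) = 0.3682 = V0.

(0,0): Delta=-0.0455 Bond=2.2795
(1,0): Delta=0.0000 Bond=0.9174
(1,1): Delta=-0.0560 Bond=3.0071
V0=0.3682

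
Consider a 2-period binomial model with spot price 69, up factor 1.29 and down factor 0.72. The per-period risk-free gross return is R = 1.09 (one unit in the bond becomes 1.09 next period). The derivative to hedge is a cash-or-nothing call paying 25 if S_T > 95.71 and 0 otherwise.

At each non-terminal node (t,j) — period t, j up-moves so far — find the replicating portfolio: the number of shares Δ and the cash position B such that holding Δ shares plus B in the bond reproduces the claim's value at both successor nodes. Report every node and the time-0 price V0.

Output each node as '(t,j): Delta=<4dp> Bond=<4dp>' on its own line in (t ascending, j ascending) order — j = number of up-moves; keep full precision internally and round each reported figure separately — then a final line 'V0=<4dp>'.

(0,0): Delta=0.3785 Bond=-17.2533
(1,0): Delta=0.0000 Bond=0.0000
(1,1): Delta=0.4927 Bond=-28.9715
V0=8.8663

No-arbitrage ⇒ martingale measure with p* = (R−d)/(u−d) = 0.6491.
Terminal values V(2,·): V(2,0)=0.0000, V(2,1)=0.0000, V(2,2)=25.0000
(1,0): S=49.6800. Δ = (V_up−V_dn)/(S_up−S_dn) = (0.0000−0.0000)/(64.0872−35.7696) = 0.0000. V = [p*·0.0000 + (1−p*)·0.0000]/1.09 = 0.0000. B = V − Δ·S = 0.0000.
(1,1): S=89.0100. Δ = (V_up−V_dn)/(S_up−S_dn) = (25.0000−0.0000)/(114.8229−64.0872) = 0.4927. V = [p*·25.0000 + (1−p*)·0.0000]/1.09 = 14.8881. B = V − Δ·S = -28.9715.
(0,0): S=69.0000. Δ = (V_up−V_dn)/(S_up−S_dn) = (14.8881−0.0000)/(89.0100−49.6800) = 0.3785. V = [p*·14.8881 + (1−p*)·0.0000]/1.09 = 8.8663. B = V − Δ·S = -17.2533.
Each (Δ,B) replicates both successor values, so the strategy is self-financing and V0 is arbitrage-free.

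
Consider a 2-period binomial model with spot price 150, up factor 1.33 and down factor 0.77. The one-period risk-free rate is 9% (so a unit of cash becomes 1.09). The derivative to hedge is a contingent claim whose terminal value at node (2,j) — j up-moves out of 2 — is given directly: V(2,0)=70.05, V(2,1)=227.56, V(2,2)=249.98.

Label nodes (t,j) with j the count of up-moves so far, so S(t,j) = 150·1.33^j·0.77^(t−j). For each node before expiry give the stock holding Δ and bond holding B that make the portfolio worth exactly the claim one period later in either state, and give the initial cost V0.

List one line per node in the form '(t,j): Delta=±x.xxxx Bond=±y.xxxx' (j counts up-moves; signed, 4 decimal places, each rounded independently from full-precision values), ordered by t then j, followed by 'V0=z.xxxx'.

(0,0): Delta=0.8772 Bond=41.7655
(1,0): Delta=2.4352 Bond=-134.4278
(1,1): Delta=0.2007 Bond=180.4885
V0=173.3443

The replicating-portfolio and risk-neutral prices coincide; use p* = (1.09−0.77)/(1.33−0.77) = 0.5714 for the latter.
At expiry t=2: V(2,0)=70.0500, V(2,1)=227.5600, V(2,2)=249.9800
  t=1,j=0: stock 115.5000 → up 153.6150 (V=227.5600), down 88.9350 (V=70.0500). Price 146.8401; hedge Δ=2.4352, bond B=-134.4278.
  t=1,j=1: stock 199.5000 → up 265.3350 (V=249.9800), down 153.6150 (V=227.5600). Price 220.5242; hedge Δ=0.2007, bond B=180.4885.
  t=0,j=0: stock 150.0000 → up 199.5000 (V=220.5242), down 115.5000 (V=146.8401). Price 173.3443; hedge Δ=0.8772, bond B=41.7655.
Each (Δ,B) replicates both successor values, so the strategy is self-financing and V0 is arbitrage-free.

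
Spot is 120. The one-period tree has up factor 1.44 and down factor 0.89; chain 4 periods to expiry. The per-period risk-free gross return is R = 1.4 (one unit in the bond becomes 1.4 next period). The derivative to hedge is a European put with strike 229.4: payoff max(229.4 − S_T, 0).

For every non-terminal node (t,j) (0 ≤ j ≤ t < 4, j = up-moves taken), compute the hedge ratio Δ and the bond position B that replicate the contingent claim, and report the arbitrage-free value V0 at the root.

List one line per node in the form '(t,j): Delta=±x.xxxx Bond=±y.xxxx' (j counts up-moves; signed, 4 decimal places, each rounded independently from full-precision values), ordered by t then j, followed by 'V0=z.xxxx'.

Under the risk-neutral measure, an up-move has probability p* = (R−d)/(u−d) = 0.9273 and values discount at R = 1.4.
At expiry t=4: V(4,0)=154.1093, V(4,1)=107.5814, V(4,2)=32.3002, V(4,3)=0.0000, V(4,4)=0.0000
  t=3,j=0: stock 84.5963 → up 121.8186 (V=107.5814), down 75.2907 (V=154.1093). Price 79.2609; hedge Δ=-1.0000, bond B=163.8571.
  t=3,j=1: stock 136.8749 → up 197.0998 (V=32.3002), down 121.8186 (V=107.5814). Price 26.9823; hedge Δ=-1.0000, bond B=163.8571.
  t=3,j=2: stock 221.4605 → up 318.9031 (V=0.0000), down 197.0998 (V=32.3002). Price 1.6779; hedge Δ=-0.2652, bond B=60.4055.
  t=3,j=3: stock 358.3181 → up 515.9780 (V=0.0000), down 318.9031 (V=0.0000). Price 0.0000; hedge Δ=0.0000, bond B=0.0000.
  t=2,j=0: stock 95.0520 → up 136.8749 (V=26.9823), down 84.5963 (V=79.2609). Price 21.9888; hedge Δ=-1.0000, bond B=117.0408.
  t=2,j=1: stock 153.7920 → up 221.4605 (V=1.6779), down 136.8749 (V=26.9823). Price 2.5130; hedge Δ=-0.2992, bond B=48.5209.
  t=2,j=2: stock 248.8320 → up 358.3181 (V=0.0000), down 221.4605 (V=1.6779). Price 0.0872; hedge Δ=-0.0123, bond B=3.1379.
  t=1,j=0: stock 106.8000 → up 153.7920 (V=2.5130), down 95.0520 (V=21.9888). Price 2.8068; hedge Δ=-0.3316, bond B=38.2173.
  t=1,j=1: stock 172.8000 → up 248.8320 (V=0.0872), down 153.7920 (V=2.5130). Price 0.1883; hedge Δ=-0.0255, bond B=4.5989.
  t=0,j=0: stock 120.0000 → up 172.8000 (V=0.1883), down 106.8000 (V=2.8068). Price 0.2705; hedge Δ=-0.0397, bond B=5.0314.
Self-financing check: at every node Δ·S+B equals the discounted successor values.

(0,0): Delta=-0.0397 Bond=5.0314
(1,0): Delta=-0.3316 Bond=38.2173
(1,1): Delta=-0.0255 Bond=4.5989
(2,0): Delta=-1.0000 Bond=117.0408
(2,1): Delta=-0.2992 Bond=48.5209
(2,2): Delta=-0.0123 Bond=3.1379
(3,0): Delta=-1.0000 Bond=163.8571
(3,1): Delta=-1.0000 Bond=163.8571
(3,2): Delta=-0.2652 Bond=60.4055
(3,3): Delta=0.0000 Bond=0.0000
V0=0.2705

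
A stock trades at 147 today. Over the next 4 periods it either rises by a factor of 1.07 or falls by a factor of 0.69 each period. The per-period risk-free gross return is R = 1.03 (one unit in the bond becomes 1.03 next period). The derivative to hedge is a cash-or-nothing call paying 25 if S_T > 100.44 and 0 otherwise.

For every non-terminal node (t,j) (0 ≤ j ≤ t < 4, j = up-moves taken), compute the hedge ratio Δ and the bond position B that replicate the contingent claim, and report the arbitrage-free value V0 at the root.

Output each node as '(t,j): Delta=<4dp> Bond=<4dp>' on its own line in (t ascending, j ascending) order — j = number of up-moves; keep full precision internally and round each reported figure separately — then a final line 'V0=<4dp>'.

(0,0): Delta=0.1035 Bond=5.7139
(1,0): Delta=0.4894 Bond=-33.2571
(1,1): Delta=0.0743 Bond=10.4903
(2,0): Delta=0.0000 Bond=0.0000
(2,1): Delta=0.5266 Bond=-38.2848
(2,2): Delta=0.0399 Bond=16.5803
(3,0): Delta=0.0000 Bond=0.0000
(3,1): Delta=0.0000 Bond=0.0000
(3,2): Delta=0.5665 Bond=-44.0726
(3,3): Delta=0.0000 Bond=24.2718
V0=20.9345

Since d<R<u, set p* = (R−d)/(u−d) = 0.8947; price each node as the discounted p*-expectation of its children.
At expiry t=4: V(4,0)=0.0000, V(4,1)=0.0000, V(4,2)=0.0000, V(4,3)=25.0000, V(4,4)=25.0000
Node (3,0) S=48.2908: V=(p*·0.0000+(1−p*)·0.0000)/1.03=0.0000; Δ=(0.0000−0.0000)/(51.6712−33.3207)=0.0000; B=V−Δ·S=0.0000
Node (3,1) S=74.8858: V=(p*·0.0000+(1−p*)·0.0000)/1.03=0.0000; Δ=(0.0000−0.0000)/(80.1278−51.6712)=0.0000; B=V−Δ·S=0.0000
Node (3,2) S=116.1272: V=(p*·25.0000+(1−p*)·0.0000)/1.03=21.7169; Δ=(25.0000−0.0000)/(124.2561−80.1278)=0.5665; B=V−Δ·S=-44.0726
Node (3,3) S=180.0813: V=(p*·25.0000+(1−p*)·25.0000)/1.03=24.2718; Δ=(25.0000−25.0000)/(192.6870−124.2561)=0.0000; B=V−Δ·S=24.2718
Node (2,0) S=69.9867: V=(p*·0.0000+(1−p*)·0.0000)/1.03=0.0000; Δ=(0.0000−0.0000)/(74.8858−48.2908)=0.0000; B=V−Δ·S=0.0000
Node (2,1) S=108.5301: V=(p*·21.7169+(1−p*)·0.0000)/1.03=18.8650; Δ=(21.7169−0.0000)/(116.1272−74.8858)=0.5266; B=V−Δ·S=-38.2848
Node (2,2) S=168.3003: V=(p*·24.2718+(1−p*)·21.7169)/1.03=23.3038; Δ=(24.2718−21.7169)/(180.0813−116.1272)=0.0399; B=V−Δ·S=16.5803
Node (1,0) S=101.4300: V=(p*·18.8650+(1−p*)·0.0000)/1.03=16.3876; Δ=(18.8650−0.0000)/(108.5301−69.9867)=0.4894; B=V−Δ·S=-33.2571
Node (1,1) S=157.2900: V=(p*·23.3038+(1−p*)·18.8650)/1.03=22.1714; Δ=(23.3038−18.8650)/(168.3003−108.5301)=0.0743; B=V−Δ·S=10.4903
Node (0,0) S=147.0000: V=(p*·22.1714+(1−p*)·16.3876)/1.03=20.9345; Δ=(22.1714−16.3876)/(157.2900−101.4300)=0.1035; B=V−Δ·S=5.7139
Self-financing check: at every node Δ·S+B equals the discounted successor values.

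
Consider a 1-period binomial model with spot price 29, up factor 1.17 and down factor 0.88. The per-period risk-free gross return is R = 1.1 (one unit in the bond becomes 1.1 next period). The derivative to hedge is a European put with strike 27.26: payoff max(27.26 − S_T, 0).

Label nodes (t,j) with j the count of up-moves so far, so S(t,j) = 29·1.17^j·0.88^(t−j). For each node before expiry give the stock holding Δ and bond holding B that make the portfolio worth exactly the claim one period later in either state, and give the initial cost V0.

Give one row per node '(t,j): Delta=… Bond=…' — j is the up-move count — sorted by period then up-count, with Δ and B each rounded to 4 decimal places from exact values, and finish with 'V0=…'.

(0,0): Delta=-0.2069 Bond=6.3818
V0=0.3818

No-arbitrage ⇒ martingale measure with p* = (R−d)/(u−d) = 0.7586.
Terminal payoffs: V(1,0)=1.7400, V(1,1)=0.0000
(0,0): S=29.0000. Δ = (V_up−V_dn)/(S_up−S_dn) = (0.0000−1.7400)/(33.9300−25.5200) = -0.2069. V = [p*·0.0000 + (1−p*)·1.7400]/1.1 = 0.3818. B = V − Δ·S = 6.3818.
Root portfolio cost Δ·29+B reproduces V0=0.3818.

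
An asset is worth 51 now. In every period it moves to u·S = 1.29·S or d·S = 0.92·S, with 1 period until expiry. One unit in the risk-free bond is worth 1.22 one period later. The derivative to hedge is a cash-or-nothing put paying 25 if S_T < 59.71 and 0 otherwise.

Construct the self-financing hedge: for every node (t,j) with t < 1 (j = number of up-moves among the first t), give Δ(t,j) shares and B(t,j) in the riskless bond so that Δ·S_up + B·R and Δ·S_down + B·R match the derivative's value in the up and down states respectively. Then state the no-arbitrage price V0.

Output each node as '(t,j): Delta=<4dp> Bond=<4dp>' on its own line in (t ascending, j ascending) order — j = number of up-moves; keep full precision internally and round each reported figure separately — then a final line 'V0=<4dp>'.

Under the risk-neutral measure, an up-move has probability p* = (R−d)/(u−d) = 0.8108 and values discount at R = 1.22.
Terminal values V(1,·): V(1,0)=25.0000, V(1,1)=0.0000
Node (0,0) S=51.0000: V=(p*·0.0000+(1−p*)·25.0000)/1.22=3.8768; Δ=(0.0000−25.0000)/(65.7900−46.9200)=-1.3249; B=V−Δ·S=71.4444
Each (Δ,B) replicates both successor values, so the strategy is self-financing and V0 is arbitrage-free.

(0,0): Delta=-1.3249 Bond=71.4444
V0=3.8768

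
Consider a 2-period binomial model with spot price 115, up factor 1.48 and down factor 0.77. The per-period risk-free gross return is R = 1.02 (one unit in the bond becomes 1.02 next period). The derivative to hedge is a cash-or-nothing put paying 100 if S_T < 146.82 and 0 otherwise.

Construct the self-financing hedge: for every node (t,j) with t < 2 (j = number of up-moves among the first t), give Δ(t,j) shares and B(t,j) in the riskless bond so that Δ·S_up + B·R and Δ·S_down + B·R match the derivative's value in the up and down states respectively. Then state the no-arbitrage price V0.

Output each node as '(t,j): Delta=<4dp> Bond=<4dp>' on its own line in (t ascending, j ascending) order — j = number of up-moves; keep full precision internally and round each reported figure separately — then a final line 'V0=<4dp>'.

(0,0): Delta=-0.4228 Bond=132.8209
(1,0): Delta=0.0000 Bond=98.0392
(1,1): Delta=-0.8275 Bond=204.3634
V0=84.2000

The replicating-portfolio and risk-neutral prices coincide; use p* = (1.02−0.77)/(1.48−0.77) = 0.3521 for the latter.
Payoff layer (t=2): V(2,0)=100.0000, V(2,1)=100.0000, V(2,2)=0.0000
  t=1,j=0: stock 88.5500 → up 131.0540 (V=100.0000), down 68.1835 (V=100.0000). Price 98.0392; hedge Δ=0.0000, bond B=98.0392.
  t=1,j=1: stock 170.2000 → up 251.8960 (V=0.0000), down 131.0540 (V=100.0000). Price 63.5184; hedge Δ=-0.8275, bond B=204.3634.
  t=0,j=0: stock 115.0000 → up 170.2000 (V=63.5184), down 88.5500 (V=98.0392). Price 84.2000; hedge Δ=-0.4228, bond B=132.8209.
The time-0 hedge costs 84.2000, which is the no-arbitrage price.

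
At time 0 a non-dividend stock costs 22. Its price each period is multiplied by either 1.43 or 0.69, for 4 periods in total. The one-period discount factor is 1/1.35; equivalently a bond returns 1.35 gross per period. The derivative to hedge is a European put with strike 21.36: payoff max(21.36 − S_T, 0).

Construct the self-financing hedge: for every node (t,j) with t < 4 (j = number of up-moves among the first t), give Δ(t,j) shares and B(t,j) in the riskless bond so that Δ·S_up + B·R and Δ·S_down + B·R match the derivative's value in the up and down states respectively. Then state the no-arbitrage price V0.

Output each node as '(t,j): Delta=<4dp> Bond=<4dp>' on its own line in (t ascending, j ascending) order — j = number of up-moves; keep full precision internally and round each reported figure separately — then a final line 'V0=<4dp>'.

(0,0): Delta=-0.0088 Bond=0.2087
(1,0): Delta=-0.1069 Bond=1.7713
(1,1): Delta=-0.0030 Bond=0.1012
(2,0): Delta=-0.9950 Bond=11.6934
(2,1): Delta=-0.0550 Bond=1.2638
(2,2): Delta=0.0000 Bond=0.0000
(3,0): Delta=-1.0000 Bond=15.8222
(3,1): Delta=-0.9947 Bond=15.7817
(3,2): Delta=0.0000 Bond=0.0000
(3,3): Delta=0.0000 Bond=0.0000
V0=0.0156

The replicating-portfolio and risk-neutral prices coincide; use p* = (1.35−0.69)/(1.43−0.69) = 0.8919 for the latter.
Terminal payoffs: V(4,0)=16.3732, V(4,1)=11.0251, V(4,2)=0.0000, V(4,3)=0.0000, V(4,4)=0.0000
  t=3,j=0: stock 7.2272 → up 10.3349 (V=11.0251), down 4.9868 (V=16.3732). Price 8.5950; hedge Δ=-1.0000, bond B=15.8222.
  t=3,j=1: stock 14.9781 → up 21.4187 (V=0.0000), down 10.3349 (V=11.0251). Price 0.8829; hedge Δ=-0.9947, bond B=15.7817.
  t=3,j=2: stock 31.0416 → up 44.3895 (V=0.0000), down 21.4187 (V=0.0000). Price 0.0000; hedge Δ=0.0000, bond B=0.0000.
  t=3,j=3: stock 64.3326 → up 91.9956 (V=0.0000), down 44.3895 (V=0.0000). Price 0.0000; hedge Δ=0.0000, bond B=0.0000.
  t=2,j=0: stock 10.4742 → up 14.9781 (V=0.8829), down 7.2272 (V=8.5950). Price 1.2716; hedge Δ=-0.9950, bond B=11.6934.
  t=2,j=1: stock 21.7074 → up 31.0416 (V=0.0000), down 14.9781 (V=0.8829). Price 0.0707; hedge Δ=-0.0550, bond B=1.2638.
  t=2,j=2: stock 44.9878 → up 64.3326 (V=0.0000), down 31.0416 (V=0.0000). Price 0.0000; hedge Δ=0.0000, bond B=0.0000.
  t=1,j=0: stock 15.1800 → up 21.7074 (V=0.0707), down 10.4742 (V=1.2716). Price 0.1485; hedge Δ=-0.1069, bond B=1.7713.
  t=1,j=1: stock 31.4600 → up 44.9878 (V=0.0000), down 21.7074 (V=0.0707). Price 0.0057; hedge Δ=-0.0030, bond B=0.1012.
  t=0,j=0: stock 22.0000 → up 31.4600 (V=0.0057), down 15.1800 (V=0.1485). Price 0.0156; hedge Δ=-0.0088, bond B=0.2087.
Self-financing check: at every node Δ·S+B equals the discounted successor values.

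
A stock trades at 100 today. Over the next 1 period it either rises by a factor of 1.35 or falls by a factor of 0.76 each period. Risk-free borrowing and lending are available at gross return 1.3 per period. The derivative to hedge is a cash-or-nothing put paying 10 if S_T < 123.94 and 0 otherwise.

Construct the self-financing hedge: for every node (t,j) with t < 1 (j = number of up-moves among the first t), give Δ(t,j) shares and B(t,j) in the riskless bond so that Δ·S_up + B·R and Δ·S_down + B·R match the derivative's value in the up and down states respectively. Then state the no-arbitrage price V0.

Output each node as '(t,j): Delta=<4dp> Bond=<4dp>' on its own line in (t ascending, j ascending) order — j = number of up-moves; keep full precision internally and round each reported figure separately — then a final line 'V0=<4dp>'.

(0,0): Delta=-0.1695 Bond=17.6010
V0=0.6519

No-arbitrage ⇒ martingale measure with p* = (R−d)/(u−d) = 0.9153.
At expiry t=1: V(1,0)=10.0000, V(1,1)=0.0000
Node (0,0) S=100.0000: V=(p*·0.0000+(1−p*)·10.0000)/1.3=0.6519; Δ=(0.0000−10.0000)/(135.0000−76.0000)=-0.1695; B=V−Δ·S=17.6010
Each (Δ,B) replicates both successor values, so the strategy is self-financing and V0 is arbitrage-free.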